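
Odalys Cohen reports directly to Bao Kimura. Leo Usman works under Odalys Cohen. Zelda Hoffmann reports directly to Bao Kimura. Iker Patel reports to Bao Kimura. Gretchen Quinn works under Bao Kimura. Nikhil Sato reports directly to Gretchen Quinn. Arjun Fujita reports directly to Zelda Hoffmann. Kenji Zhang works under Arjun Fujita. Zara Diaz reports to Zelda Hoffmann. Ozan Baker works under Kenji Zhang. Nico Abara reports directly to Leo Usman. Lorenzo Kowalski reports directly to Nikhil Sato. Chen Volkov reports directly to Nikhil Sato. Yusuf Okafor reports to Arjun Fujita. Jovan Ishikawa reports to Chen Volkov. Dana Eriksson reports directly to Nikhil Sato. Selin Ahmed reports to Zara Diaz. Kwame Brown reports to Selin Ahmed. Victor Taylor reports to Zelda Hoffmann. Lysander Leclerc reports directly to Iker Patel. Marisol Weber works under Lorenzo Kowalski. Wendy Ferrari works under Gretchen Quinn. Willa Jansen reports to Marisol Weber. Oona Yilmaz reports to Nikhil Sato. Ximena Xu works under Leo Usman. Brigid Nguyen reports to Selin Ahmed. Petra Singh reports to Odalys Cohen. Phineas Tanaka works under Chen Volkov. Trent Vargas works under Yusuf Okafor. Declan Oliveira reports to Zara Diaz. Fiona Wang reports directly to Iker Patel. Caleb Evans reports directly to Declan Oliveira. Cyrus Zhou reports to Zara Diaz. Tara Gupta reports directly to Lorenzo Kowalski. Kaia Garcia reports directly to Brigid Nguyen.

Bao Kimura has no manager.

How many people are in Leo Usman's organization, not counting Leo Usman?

Leo Usman directly manages Nico Abara, Ximena Xu. Nico Abara has no reports. Ximena Xu has no reports. So Leo Usman's organization is 2 direct reports plus everyone under them: 1 + 1 = 2.

2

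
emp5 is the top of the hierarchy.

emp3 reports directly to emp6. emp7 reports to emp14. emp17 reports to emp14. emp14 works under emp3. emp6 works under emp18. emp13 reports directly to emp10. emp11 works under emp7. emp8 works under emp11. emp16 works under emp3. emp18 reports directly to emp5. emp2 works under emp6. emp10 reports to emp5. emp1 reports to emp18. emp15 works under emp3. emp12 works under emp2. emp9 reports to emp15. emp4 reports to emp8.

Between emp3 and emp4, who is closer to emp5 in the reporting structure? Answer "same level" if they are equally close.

emp3

emp3 is 3 levels below emp5; emp4 is 8. emp3 is higher.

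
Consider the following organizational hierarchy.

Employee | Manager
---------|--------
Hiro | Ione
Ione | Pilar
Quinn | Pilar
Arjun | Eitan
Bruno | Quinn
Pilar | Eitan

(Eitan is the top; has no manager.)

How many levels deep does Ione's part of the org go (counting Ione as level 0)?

The longest chain under Ione runs Ione → Hiro, which is 1 level below Ione.

1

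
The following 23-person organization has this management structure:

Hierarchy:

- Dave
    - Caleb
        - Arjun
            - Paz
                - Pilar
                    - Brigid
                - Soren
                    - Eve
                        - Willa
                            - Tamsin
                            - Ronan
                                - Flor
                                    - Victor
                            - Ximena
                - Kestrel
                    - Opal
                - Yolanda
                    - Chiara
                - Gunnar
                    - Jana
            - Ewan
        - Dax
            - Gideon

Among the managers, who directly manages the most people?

Paz

Direct-report counts: Dave has 1; Caleb has 2; Dax has 1; Arjun has 2; Paz has 5; Gunnar has 1; Yolanda has 1; Kestrel has 1; Soren has 1; Eve has 1; Willa has 3; Ronan has 1; Flor has 1; Pilar has 1. The largest is 5, held by Paz.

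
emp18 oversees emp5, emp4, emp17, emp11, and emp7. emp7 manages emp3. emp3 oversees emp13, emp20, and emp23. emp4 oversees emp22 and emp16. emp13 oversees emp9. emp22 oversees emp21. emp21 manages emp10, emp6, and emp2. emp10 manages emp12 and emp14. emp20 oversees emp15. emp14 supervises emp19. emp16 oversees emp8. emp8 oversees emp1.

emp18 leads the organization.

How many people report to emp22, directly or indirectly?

emp22 directly manages emp21. Under emp21: emp2, emp6, emp10, emp14, emp19, emp12 (6). That's 7 in total.

7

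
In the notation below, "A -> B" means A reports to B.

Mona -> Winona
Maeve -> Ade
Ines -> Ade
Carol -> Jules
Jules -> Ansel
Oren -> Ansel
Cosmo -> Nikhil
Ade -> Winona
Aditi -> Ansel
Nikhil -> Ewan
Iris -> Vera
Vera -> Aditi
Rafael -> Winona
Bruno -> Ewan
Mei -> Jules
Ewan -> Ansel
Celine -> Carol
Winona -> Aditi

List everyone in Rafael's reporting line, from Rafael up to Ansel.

Rafael reports to Winona. Winona reports to Aditi. Aditi reports to Ansel. Ansel is at the top.

Rafael -> Winona -> Aditi -> Ansel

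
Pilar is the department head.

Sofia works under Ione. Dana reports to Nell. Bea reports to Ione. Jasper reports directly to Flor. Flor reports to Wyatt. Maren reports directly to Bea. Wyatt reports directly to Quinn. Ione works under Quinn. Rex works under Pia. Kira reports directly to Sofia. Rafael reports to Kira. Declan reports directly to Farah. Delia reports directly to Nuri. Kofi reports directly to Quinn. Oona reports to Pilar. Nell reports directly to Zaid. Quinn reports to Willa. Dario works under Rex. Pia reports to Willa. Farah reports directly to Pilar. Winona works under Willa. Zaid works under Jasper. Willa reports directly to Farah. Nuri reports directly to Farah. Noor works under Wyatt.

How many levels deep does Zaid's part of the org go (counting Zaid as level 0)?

The longest chain under Zaid runs Zaid → Nell → Dana, which is 2 levels below Zaid.

2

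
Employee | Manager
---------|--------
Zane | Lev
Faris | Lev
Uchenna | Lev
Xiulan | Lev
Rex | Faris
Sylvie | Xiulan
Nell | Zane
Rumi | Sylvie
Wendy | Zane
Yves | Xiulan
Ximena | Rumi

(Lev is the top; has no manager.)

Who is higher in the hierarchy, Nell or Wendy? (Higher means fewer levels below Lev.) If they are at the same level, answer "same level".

same level

Both Nell and Wendy are 2 levels below Lev.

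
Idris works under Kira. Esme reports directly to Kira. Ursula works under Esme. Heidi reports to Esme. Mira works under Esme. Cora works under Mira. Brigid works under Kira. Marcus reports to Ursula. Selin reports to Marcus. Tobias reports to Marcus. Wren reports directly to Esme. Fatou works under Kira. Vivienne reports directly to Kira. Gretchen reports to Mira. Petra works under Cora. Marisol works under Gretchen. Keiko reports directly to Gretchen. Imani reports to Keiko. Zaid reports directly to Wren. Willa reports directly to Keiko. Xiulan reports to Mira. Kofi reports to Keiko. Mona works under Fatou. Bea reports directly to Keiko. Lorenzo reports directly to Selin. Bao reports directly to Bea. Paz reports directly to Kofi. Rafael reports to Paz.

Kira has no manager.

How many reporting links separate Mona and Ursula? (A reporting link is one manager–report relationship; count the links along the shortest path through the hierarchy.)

Mona is 2 levels below Kira, and Ursula is 2 levels below Kira (their lowest common manager). The shortest path runs up from Mona to Kira and back down to Ursula: 2 + 2 = 4 links.

4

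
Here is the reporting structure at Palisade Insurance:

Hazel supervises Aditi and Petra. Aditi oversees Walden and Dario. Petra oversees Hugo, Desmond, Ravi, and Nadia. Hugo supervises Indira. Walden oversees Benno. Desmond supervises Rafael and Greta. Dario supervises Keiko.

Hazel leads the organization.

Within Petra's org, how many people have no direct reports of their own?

5

The people in Petra's organization with no one reporting to them are Ravi, Nadia, Greta, Rafael, Indira. That is 5.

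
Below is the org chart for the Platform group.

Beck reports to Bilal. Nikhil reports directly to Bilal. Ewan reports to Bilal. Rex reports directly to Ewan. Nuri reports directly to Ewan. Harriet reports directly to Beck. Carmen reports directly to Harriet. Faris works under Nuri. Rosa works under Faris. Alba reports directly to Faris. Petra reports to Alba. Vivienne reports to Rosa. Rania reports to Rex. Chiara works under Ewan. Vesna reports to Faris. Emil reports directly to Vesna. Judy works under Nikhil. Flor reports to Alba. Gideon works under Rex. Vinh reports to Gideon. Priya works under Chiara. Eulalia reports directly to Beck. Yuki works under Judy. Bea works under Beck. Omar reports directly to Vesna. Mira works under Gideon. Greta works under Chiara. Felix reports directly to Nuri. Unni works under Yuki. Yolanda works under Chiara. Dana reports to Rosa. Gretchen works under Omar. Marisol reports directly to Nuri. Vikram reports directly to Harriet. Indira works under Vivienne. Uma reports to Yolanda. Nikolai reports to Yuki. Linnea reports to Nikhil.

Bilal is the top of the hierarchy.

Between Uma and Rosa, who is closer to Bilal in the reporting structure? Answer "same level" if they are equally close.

Both Uma and Rosa are 4 levels below Bilal.

same level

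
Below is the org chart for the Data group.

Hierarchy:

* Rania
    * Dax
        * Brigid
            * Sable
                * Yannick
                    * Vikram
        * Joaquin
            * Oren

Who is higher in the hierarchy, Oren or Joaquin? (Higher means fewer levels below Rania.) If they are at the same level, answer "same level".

Joaquin

Oren is 3 levels below Rania; Joaquin is 2. Joaquin is higher.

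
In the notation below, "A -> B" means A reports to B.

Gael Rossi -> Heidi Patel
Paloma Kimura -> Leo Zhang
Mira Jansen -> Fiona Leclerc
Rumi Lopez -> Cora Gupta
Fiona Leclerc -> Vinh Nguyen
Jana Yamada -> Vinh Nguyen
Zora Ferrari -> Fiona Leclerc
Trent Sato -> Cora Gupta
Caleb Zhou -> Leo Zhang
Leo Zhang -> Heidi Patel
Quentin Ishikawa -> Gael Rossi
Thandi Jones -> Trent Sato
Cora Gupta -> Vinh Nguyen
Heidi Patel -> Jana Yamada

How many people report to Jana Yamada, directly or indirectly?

6

Jana Yamada directly manages Heidi Patel. Under Heidi Patel: Gael Rossi, Quentin Ishikawa, Leo Zhang, Paloma Kimura, Caleb Zhou (5). That's 6 in total.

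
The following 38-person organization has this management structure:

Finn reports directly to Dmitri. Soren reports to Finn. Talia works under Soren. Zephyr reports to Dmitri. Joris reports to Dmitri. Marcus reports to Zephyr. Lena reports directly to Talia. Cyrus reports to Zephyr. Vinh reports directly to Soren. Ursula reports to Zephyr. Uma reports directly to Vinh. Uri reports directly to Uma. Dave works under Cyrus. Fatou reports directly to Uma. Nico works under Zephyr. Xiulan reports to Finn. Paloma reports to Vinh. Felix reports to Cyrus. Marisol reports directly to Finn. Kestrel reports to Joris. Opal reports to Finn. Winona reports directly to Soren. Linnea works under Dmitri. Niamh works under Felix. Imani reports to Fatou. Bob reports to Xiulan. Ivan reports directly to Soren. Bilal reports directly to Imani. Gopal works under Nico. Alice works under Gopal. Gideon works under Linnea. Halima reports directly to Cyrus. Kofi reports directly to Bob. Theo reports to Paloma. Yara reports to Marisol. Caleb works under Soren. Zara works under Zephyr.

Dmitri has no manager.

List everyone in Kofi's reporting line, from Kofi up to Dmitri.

Kofi reports to Bob. Bob reports to Xiulan. Xiulan reports to Finn. Finn reports to Dmitri. Dmitri is at the top.

Kofi -> Bob -> Xiulan -> Finn -> Dmitri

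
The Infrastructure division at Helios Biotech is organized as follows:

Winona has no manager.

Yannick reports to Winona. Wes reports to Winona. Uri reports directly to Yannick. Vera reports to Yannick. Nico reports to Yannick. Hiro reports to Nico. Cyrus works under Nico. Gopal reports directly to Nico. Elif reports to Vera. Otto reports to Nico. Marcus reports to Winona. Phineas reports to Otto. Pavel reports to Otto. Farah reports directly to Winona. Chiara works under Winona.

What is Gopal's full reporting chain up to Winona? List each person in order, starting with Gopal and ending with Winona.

Gopal reports to Nico. Nico reports to Yannick. Yannick reports to Winona. Winona is at the top.

Gopal -> Nico -> Yannick -> Winona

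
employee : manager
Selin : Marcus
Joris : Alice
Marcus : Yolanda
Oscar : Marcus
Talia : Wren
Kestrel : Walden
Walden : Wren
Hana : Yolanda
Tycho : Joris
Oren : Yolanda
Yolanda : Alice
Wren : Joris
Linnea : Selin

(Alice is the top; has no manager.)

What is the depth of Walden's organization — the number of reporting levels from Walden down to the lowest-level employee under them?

The longest chain under Walden runs Walden → Kestrel, which is 1 level below Walden.

1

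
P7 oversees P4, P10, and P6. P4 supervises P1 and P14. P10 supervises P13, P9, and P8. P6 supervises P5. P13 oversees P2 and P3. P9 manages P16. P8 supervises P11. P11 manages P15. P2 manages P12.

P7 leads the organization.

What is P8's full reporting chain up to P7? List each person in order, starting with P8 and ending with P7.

P8 reports to P10. P10 reports to P7. P7 is at the top.

P8 -> P10 -> P7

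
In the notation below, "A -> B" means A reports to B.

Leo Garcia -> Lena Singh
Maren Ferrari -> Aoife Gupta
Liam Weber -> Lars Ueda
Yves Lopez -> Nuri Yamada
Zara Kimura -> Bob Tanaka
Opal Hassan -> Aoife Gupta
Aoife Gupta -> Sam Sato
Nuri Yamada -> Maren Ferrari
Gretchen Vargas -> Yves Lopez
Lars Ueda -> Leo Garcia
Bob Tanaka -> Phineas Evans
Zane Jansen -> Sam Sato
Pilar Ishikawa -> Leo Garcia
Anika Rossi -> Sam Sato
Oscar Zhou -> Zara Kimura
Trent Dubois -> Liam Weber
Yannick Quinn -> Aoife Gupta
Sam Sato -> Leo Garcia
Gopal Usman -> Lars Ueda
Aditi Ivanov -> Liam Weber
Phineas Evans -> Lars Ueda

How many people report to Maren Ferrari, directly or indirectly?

3

Maren Ferrari directly manages Nuri Yamada. Under Nuri Yamada: Yves Lopez, Gretchen Vargas (2). That's 3 in total.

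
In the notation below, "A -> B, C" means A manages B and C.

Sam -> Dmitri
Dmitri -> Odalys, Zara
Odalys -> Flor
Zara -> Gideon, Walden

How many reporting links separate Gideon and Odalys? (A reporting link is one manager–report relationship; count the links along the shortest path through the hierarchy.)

3

Gideon is 2 levels below Dmitri, and Odalys is 1 level below Dmitri (their lowest common manager). The shortest path runs up from Gideon to Dmitri and back down to Odalys: 2 + 1 = 3 links.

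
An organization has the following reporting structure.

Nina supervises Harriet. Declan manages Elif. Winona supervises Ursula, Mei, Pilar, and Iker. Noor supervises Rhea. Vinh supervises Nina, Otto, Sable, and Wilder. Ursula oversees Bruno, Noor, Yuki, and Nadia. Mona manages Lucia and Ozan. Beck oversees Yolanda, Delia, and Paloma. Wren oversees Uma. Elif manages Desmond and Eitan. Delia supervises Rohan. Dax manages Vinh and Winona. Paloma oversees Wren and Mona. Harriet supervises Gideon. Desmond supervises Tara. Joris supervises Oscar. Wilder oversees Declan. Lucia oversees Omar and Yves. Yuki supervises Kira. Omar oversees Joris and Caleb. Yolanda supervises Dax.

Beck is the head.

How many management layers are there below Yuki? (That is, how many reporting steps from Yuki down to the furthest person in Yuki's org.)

The longest chain under Yuki runs Yuki → Kira, which is 1 level below Yuki.

1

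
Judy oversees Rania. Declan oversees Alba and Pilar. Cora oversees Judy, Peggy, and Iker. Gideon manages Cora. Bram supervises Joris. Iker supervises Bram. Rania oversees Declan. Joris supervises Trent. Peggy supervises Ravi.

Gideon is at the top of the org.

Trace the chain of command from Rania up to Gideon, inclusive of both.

Rania reports to Judy. Judy reports to Cora. Cora reports to Gideon. Gideon is at the top.

Rania -> Judy -> Cora -> Gideon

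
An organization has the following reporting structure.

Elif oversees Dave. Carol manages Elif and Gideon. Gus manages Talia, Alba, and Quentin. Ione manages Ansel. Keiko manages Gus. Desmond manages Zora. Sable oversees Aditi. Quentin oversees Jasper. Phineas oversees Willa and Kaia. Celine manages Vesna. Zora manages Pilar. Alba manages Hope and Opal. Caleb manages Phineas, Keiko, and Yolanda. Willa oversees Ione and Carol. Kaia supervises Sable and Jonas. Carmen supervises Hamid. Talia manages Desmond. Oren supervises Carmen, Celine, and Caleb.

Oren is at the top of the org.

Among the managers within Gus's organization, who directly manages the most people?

Gus

Direct-report counts within Gus's organization: Gus has 3; Talia has 1; Desmond has 1; Zora has 1; Alba has 2; Quentin has 1. The largest is 3, held by Gus.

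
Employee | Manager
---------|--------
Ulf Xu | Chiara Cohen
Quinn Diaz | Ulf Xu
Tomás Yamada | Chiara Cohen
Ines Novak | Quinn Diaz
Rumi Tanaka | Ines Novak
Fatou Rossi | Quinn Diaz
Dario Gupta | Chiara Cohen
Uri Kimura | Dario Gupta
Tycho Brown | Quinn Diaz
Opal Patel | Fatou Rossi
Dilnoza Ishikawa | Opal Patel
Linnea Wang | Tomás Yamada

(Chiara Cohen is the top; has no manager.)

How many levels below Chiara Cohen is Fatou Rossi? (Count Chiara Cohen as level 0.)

3

Chain from Fatou Rossi up to Chiara Cohen: Fatou Rossi → Quinn Diaz → Ulf Xu → Chiara Cohen. That is 3 steps up, so Fatou Rossi is 3 levels below Chiara Cohen.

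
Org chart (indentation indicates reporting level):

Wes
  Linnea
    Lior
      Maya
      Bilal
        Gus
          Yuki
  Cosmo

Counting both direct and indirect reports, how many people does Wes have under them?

Wes directly manages Linnea, Cosmo. Under Linnea: Lior, Bilal, Gus, Yuki, Maya (5). Cosmo has no reports. So Wes's organization is 2 direct reports plus everyone under them: 6 + 1 = 7.

7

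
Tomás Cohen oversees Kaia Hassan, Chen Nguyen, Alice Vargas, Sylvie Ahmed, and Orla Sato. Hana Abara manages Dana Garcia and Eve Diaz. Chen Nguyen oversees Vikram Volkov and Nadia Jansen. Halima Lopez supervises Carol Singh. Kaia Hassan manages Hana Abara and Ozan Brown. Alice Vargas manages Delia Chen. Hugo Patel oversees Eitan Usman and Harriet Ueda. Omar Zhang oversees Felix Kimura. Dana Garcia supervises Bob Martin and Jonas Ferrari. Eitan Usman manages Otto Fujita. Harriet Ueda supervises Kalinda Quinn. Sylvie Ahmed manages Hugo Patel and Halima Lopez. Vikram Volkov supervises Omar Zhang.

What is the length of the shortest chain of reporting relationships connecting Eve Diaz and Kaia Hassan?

2

Eve Diaz is in Kaia Hassan's organization: the chain from Eve Diaz up to Kaia Hassan is Eve Diaz → Hana Abara → Kaia Hassan, which is 2 links.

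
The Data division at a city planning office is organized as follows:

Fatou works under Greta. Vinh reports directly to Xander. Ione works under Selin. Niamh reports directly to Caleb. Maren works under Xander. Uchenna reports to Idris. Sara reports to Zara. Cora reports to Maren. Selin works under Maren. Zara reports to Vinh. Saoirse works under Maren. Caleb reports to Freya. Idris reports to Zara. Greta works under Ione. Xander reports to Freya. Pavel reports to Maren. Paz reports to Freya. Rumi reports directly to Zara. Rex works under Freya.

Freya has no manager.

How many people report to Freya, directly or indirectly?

Freya directly manages Rex, Xander, Caleb, Paz. Rex has no reports. Under Xander: Vinh, Zara, Rumi, Sara, Idris, Uchenna, Maren, Pavel, Saoirse, Cora, Selin, Ione, Greta, Fatou (14). Under Caleb: Niamh (1). Paz has no reports. So Freya's organization is 4 direct reports plus everyone under them: 1 + 15 + 2 + 1 = 19.

19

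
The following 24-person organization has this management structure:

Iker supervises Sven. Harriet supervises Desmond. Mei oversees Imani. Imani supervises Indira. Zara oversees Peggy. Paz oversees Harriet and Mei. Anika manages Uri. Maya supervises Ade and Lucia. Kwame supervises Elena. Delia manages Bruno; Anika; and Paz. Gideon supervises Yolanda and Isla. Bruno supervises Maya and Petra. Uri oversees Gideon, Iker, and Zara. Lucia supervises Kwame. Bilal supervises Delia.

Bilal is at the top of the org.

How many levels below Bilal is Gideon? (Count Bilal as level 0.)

Chain from Gideon up to Bilal: Gideon → Uri → Anika → Delia → Bilal. That is 4 steps up, so Gideon is 4 levels below Bilal.

4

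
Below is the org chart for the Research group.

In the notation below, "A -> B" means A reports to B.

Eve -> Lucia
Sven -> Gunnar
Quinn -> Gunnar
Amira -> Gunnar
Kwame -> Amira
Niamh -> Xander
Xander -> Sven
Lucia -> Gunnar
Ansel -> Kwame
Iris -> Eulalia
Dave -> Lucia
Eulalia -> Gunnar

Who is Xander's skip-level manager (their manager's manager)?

Xander reports to Sven, and Sven reports to Gunnar. So Xander's skip-level manager is Gunnar.

Gunnar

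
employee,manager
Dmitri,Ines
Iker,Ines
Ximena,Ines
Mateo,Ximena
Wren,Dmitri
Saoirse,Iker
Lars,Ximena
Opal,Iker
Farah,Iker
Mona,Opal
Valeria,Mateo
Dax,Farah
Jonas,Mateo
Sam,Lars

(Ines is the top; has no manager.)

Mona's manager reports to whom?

Iker

Mona reports to Opal, and Opal reports to Iker. So Mona's skip-level manager is Iker.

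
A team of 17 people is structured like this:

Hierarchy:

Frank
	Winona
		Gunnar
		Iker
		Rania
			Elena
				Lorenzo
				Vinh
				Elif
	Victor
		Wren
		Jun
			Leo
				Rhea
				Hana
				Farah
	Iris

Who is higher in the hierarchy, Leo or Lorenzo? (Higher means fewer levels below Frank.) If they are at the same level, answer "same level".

Leo is 3 levels below Frank; Lorenzo is 4. Leo is higher.

Leo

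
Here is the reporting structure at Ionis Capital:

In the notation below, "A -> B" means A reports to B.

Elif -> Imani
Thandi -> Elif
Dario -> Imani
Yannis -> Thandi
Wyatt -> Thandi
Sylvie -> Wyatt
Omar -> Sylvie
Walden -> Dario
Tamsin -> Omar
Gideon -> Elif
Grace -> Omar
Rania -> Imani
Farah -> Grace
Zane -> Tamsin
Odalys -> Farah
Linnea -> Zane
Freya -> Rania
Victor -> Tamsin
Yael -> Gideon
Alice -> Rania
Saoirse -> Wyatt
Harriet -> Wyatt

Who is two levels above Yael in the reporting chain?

Yael reports to Gideon, and Gideon reports to Elif. So Yael's skip-level manager is Elif.

Elif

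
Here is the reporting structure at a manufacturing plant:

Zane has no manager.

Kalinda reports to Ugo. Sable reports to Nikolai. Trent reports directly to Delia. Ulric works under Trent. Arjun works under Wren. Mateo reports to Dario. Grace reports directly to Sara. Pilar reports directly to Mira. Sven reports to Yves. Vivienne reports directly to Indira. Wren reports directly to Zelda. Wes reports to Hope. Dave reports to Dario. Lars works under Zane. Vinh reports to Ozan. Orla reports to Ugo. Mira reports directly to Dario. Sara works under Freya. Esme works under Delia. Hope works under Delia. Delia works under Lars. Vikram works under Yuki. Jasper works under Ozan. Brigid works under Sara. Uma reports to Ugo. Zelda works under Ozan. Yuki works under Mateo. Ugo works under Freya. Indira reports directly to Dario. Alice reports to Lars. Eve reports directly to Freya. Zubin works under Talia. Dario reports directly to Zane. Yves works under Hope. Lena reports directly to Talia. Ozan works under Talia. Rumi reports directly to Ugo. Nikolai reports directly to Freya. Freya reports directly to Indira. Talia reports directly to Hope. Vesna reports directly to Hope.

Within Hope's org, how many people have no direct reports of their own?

8

The people in Hope's organization with no one reporting to them are Wes, Sven, Vesna, Lena, Zubin, Vinh, Jasper, Arjun. That is 8.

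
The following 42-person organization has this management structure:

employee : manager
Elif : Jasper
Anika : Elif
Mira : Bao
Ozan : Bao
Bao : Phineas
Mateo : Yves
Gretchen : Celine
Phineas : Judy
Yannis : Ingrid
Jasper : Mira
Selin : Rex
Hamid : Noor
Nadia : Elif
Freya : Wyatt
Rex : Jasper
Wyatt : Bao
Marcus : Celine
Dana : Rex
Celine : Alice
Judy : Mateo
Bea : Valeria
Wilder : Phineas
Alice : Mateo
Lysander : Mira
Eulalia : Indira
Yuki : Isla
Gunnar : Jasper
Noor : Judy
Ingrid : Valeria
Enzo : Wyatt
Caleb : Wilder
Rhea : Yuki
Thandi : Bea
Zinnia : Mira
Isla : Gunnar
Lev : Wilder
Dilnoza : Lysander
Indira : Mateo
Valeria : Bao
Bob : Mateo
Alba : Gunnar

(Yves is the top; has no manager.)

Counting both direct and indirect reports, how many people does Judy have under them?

32

Judy directly manages Noor, Phineas. Under Noor: Hamid (1). Under Phineas: Wilder, Lev, Caleb, Bao, Ozan, Valeria, Bea, Thandi, Ingrid, Yannis, Mira, Zinnia, Lysander, Dilnoza, Jasper, Gunnar, Alba, Isla, Yuki, Rhea, Rex, Selin, Dana, Elif, Nadia, Anika, Wyatt, Freya, Enzo (29). So Judy's organization is 2 direct reports plus everyone under them: 2 + 30 = 32.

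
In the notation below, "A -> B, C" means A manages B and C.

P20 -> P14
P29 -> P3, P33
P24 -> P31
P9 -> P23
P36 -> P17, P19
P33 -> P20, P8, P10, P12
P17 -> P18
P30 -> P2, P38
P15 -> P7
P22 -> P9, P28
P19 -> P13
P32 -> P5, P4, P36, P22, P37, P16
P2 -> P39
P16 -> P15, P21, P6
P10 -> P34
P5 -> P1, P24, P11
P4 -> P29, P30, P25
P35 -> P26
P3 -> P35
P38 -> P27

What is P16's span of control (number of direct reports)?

P16 directly manages P15, P21, P6. That is 3 direct reports.

3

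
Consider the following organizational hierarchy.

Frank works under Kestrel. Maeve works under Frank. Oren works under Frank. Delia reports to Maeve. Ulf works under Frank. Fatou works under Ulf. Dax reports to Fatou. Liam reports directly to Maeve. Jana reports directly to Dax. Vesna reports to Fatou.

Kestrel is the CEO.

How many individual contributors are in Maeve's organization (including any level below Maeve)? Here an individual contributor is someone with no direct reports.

2

The people in Maeve's organization with no one reporting to them are Liam, Delia. That is 2.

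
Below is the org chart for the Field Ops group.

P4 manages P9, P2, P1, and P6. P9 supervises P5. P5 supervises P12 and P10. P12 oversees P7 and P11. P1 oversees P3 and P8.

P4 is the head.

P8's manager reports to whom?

P4

P8 reports to P1, and P1 reports to P4. So P8's skip-level manager is P4.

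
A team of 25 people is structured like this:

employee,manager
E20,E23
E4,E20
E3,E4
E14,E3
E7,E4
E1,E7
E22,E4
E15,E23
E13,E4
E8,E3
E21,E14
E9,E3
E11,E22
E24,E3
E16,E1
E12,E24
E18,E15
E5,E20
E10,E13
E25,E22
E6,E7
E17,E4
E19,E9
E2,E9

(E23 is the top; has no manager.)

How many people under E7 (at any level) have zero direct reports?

The people in E7's organization with no one reporting to them are E6, E16. That is 2.

2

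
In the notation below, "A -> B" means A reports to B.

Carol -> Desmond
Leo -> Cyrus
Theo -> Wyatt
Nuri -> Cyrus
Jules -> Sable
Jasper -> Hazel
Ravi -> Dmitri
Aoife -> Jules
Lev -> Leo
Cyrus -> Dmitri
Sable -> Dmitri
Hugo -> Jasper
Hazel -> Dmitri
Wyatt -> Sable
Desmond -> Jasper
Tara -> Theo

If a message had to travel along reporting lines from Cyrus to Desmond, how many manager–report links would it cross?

4

Cyrus is 1 level below Dmitri, and Desmond is 3 levels below Dmitri (their lowest common manager). The shortest path runs up from Cyrus to Dmitri and back down to Desmond: 1 + 3 = 4 links.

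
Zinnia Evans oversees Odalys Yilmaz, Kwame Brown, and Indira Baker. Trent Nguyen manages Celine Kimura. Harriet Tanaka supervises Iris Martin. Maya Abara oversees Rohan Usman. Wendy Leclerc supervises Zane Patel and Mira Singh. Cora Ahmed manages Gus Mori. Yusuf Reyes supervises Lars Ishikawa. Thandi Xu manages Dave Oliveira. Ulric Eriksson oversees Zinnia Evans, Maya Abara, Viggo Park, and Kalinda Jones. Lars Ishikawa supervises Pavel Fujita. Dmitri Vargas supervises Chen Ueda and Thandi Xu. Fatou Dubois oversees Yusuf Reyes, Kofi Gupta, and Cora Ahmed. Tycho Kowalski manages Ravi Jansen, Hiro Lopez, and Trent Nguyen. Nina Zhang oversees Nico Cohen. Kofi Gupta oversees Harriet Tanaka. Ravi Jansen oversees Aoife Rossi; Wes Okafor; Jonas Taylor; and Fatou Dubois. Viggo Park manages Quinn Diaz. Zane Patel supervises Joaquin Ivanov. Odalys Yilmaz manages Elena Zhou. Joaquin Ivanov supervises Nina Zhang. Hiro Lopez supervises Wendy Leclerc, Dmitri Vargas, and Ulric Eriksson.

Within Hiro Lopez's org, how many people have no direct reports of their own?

The people in Hiro Lopez's organization with no one reporting to them are Quinn Diaz, Kalinda Jones, Rohan Usman, Indira Baker, Kwame Brown, Elena Zhou, Dave Oliveira, Chen Ueda, Mira Singh, Nico Cohen. That is 10.

10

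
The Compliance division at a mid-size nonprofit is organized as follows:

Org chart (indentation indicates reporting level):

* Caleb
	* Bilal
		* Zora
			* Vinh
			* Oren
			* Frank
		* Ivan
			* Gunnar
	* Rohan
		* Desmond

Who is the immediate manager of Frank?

Frank reports directly to Zora.

Zora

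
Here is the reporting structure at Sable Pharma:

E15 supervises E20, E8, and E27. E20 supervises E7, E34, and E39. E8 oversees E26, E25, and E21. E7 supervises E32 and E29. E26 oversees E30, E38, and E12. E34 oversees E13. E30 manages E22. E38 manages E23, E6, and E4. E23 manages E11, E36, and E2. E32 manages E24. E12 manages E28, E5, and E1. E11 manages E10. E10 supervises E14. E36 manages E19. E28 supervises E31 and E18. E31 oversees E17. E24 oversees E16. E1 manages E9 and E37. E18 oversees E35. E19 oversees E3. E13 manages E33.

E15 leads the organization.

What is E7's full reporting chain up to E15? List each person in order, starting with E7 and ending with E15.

E7 reports to E20. E20 reports to E15. E15 is at the top.

E7 -> E20 -> E15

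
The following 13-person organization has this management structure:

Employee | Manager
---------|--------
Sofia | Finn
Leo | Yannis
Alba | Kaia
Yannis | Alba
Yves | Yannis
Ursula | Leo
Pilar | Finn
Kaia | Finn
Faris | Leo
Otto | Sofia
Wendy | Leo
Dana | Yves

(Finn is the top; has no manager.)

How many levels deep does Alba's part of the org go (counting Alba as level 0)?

The longest chain under Alba runs Alba → Yannis → Yves → Dana, which is 3 levels below Alba.

3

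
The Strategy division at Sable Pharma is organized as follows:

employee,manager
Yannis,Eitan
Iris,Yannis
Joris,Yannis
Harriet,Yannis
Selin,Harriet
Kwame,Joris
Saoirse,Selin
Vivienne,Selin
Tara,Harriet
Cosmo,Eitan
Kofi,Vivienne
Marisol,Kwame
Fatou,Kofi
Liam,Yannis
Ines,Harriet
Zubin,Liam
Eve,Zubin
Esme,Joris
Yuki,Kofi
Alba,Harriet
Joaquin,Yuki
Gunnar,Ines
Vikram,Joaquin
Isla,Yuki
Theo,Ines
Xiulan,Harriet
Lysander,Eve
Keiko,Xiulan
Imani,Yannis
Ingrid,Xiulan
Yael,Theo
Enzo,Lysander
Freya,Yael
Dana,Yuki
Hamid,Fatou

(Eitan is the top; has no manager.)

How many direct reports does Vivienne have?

Vivienne directly manages Kofi. That is 1 direct report.

1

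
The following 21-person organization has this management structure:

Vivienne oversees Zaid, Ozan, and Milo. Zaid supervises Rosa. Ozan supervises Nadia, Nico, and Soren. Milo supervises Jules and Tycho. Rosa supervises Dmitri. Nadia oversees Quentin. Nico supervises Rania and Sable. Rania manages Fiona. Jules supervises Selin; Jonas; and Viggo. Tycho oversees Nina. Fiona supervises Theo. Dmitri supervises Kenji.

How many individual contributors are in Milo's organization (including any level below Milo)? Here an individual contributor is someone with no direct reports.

4

The people in Milo's organization with no one reporting to them are Nina, Viggo, Jonas, Selin. That is 4.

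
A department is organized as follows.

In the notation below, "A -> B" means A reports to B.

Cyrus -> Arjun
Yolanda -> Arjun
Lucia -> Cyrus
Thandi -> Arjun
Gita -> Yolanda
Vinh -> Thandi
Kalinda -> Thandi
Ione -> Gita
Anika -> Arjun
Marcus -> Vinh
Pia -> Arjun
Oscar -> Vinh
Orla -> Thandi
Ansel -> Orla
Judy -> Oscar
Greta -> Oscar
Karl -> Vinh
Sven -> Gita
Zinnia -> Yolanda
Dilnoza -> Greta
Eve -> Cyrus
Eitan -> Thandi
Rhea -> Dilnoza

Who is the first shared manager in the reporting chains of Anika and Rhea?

Anika's chain of managers is Arjun. Rhea's chain of managers is Dilnoza, Greta, Oscar, Vinh, Thandi, Arjun. The first manager that appears in both chains is Arjun.

Arjun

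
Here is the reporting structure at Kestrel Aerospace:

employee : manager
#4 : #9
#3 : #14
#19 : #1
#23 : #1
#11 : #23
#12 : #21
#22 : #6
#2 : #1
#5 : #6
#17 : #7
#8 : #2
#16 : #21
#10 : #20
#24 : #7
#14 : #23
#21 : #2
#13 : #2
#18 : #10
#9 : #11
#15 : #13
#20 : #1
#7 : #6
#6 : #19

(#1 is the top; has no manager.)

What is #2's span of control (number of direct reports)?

3

#2 directly manages #13, #21, #8. That is 3 direct reports.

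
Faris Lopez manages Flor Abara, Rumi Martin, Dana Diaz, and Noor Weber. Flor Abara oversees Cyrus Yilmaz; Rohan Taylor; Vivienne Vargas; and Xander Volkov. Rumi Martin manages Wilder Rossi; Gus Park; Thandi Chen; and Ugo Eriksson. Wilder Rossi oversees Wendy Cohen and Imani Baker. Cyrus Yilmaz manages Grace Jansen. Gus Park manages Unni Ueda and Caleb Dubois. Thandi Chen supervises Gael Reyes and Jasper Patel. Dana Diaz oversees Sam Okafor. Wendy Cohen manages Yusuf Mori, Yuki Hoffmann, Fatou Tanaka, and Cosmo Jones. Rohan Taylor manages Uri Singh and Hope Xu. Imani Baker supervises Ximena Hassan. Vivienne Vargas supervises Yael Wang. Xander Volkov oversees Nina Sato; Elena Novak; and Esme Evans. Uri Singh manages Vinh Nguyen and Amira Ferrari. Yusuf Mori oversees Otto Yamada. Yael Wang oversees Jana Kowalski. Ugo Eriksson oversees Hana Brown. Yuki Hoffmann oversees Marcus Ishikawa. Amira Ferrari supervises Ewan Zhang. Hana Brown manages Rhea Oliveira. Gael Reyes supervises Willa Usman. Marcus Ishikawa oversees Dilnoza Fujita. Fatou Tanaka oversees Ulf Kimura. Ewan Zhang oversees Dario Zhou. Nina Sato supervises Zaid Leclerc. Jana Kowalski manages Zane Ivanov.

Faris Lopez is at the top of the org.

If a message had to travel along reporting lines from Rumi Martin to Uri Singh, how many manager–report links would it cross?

4

Rumi Martin is 1 level below Faris Lopez, and Uri Singh is 3 levels below Faris Lopez (their lowest common manager). The shortest path runs up from Rumi Martin to Faris Lopez and back down to Uri Singh: 1 + 3 = 4 links.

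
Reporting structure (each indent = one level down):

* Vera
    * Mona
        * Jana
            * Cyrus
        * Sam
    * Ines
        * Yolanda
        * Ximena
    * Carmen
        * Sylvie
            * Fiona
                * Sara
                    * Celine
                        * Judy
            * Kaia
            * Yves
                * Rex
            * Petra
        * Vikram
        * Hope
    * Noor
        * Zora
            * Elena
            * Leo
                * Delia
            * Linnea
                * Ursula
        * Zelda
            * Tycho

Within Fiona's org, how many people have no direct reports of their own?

1

The only person in Fiona's organization with no one reporting to them is Judy. That is 1.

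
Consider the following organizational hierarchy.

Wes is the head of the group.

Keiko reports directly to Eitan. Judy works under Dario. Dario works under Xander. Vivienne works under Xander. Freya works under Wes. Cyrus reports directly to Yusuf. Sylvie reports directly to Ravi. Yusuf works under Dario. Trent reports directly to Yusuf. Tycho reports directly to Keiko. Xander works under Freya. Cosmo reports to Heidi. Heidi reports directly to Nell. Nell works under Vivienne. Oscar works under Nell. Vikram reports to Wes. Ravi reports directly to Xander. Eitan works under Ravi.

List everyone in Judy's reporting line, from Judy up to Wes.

Judy -> Dario -> Xander -> Freya -> Wes

Judy reports to Dario. Dario reports to Xander. Xander reports to Freya. Freya reports to Wes. Wes is at the top.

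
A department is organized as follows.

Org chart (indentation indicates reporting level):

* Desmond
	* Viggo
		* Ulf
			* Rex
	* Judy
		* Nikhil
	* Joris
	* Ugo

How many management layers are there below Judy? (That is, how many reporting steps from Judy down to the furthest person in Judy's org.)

1

The longest chain under Judy runs Judy → Nikhil, which is 1 level below Judy.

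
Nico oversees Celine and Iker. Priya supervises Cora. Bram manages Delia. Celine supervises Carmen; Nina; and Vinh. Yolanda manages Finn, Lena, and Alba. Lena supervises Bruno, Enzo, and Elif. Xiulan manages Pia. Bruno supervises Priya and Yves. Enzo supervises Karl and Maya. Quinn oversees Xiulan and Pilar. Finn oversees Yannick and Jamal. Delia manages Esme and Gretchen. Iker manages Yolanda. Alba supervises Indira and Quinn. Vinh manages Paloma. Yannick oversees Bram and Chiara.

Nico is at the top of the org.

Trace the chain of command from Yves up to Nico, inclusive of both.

Yves reports to Bruno. Bruno reports to Lena. Lena reports to Yolanda. Yolanda reports to Iker. Iker reports to Nico. Nico is at the top.

Yves -> Bruno -> Lena -> Yolanda -> Iker -> Nico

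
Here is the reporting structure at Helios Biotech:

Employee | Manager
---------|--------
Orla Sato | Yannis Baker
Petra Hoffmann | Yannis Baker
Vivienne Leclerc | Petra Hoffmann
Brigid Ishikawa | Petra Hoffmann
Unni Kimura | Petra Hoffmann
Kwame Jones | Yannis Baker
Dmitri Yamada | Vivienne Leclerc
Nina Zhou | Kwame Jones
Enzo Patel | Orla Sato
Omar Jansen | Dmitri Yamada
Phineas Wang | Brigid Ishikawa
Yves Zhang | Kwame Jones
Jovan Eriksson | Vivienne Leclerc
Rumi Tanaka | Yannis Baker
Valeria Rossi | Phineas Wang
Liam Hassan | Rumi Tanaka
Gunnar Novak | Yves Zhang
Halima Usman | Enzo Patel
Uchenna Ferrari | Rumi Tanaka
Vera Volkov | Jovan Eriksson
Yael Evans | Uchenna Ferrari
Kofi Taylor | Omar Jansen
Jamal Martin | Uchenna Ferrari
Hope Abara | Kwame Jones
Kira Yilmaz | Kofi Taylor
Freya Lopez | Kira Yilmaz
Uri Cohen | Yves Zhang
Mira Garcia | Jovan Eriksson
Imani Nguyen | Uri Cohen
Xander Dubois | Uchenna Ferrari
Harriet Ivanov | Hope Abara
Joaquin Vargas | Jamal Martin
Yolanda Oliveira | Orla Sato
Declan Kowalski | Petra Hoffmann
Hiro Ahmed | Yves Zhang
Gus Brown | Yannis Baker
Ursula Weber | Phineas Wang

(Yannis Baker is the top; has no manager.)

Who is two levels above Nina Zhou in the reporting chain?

Nina Zhou reports to Kwame Jones, and Kwame Jones reports to Yannis Baker. So Nina Zhou's skip-level manager is Yannis Baker.

Yannis Baker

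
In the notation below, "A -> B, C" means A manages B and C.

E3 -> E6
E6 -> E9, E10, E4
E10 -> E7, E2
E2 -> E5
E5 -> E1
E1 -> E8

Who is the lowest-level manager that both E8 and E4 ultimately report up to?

E6

E8's chain of managers is E1, E5, E2, E10, E6, E3. E4's chain of managers is E6, E3. The first manager that appears in both chains is E6.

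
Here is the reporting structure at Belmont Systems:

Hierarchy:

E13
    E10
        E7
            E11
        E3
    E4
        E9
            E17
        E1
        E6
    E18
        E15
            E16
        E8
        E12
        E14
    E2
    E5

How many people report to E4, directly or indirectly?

E4 directly manages E9, E1, E6. Under E9: E17 (1). E1 has no reports. E6 has no reports. So E4's organization is 3 direct reports plus everyone under them: 2 + 1 + 1 = 4.

4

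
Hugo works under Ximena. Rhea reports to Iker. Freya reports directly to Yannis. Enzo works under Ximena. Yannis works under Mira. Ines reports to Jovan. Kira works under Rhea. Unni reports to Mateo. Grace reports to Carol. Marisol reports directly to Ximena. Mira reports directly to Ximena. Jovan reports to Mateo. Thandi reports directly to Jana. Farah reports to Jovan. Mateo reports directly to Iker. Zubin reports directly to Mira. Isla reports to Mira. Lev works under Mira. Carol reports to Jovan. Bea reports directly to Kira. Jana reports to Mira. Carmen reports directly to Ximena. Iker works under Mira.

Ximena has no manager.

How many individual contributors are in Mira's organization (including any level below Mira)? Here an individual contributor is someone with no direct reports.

The people in Mira's organization with no one reporting to them are Zubin, Freya, Isla, Thandi, Lev, Unni, Ines, Farah, Grace, Bea. That is 10.

10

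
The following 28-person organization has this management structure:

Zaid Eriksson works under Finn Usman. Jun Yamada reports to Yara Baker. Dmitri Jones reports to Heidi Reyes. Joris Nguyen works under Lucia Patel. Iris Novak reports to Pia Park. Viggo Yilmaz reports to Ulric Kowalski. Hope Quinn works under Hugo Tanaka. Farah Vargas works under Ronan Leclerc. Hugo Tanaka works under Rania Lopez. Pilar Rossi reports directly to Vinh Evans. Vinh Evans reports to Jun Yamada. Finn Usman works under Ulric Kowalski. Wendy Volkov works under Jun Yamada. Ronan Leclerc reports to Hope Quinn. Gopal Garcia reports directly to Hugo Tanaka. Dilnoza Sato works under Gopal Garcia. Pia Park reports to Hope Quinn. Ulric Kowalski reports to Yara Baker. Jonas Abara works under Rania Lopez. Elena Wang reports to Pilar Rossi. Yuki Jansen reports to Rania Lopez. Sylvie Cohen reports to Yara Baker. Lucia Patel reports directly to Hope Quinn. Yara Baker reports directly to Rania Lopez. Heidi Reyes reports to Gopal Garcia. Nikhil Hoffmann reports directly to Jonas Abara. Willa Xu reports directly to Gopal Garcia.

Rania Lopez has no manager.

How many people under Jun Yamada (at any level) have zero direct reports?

The people in Jun Yamada's organization with no one reporting to them are Wendy Volkov, Elena Wang. That is 2.

2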